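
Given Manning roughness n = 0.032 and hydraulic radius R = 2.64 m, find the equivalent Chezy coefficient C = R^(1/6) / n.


The Chezy coefficient relates to Manning's n through C = R^(1/6) / n.
R^(1/6) = 2.64^(1/6) = 1.175621.
C = 1.175621 / 0.032 = 36.74 m^(1/2)/s.

36.74


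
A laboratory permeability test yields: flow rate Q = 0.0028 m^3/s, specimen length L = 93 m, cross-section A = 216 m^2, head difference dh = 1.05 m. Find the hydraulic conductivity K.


From K = Q*L / (A*dh):
Numerator: Q*L = 0.0028 * 93 = 0.2604.
Denominator: A*dh = 216 * 1.05 = 226.8.
K = 0.2604 / 226.8 = 0.001148 m/s.

0.001148


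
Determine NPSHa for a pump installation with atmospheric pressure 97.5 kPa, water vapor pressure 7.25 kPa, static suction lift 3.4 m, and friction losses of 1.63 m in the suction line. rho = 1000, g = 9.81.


NPSHa = p_atm/(rho*g) - z_s - hf_s - p_vap/(rho*g).
p_atm/(rho*g) = 97.5*1000 / (1000*9.81) = 9.939 m.
p_vap/(rho*g) = 7.25*1000 / (1000*9.81) = 0.739 m.
NPSHa = 9.939 - 3.4 - 1.63 - 0.739
      = 4.17 m.

4.17


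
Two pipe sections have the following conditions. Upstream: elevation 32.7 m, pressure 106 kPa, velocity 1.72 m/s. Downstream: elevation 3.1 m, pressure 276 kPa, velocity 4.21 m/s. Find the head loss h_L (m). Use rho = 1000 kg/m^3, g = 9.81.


Total head at each section: H = z + p/(rho*g) + V^2/(2g).
H1 = 32.7 + 106*1000/(1000*9.81) + 1.72^2/(2*9.81)
   = 32.7 + 10.805 + 0.1508
   = 43.656 m.
H2 = 3.1 + 276*1000/(1000*9.81) + 4.21^2/(2*9.81)
   = 3.1 + 28.135 + 0.9034
   = 32.138 m.
h_L = H1 - H2 = 43.656 - 32.138 = 11.518 m.

11.518


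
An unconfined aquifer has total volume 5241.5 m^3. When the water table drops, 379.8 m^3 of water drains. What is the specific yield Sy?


Specific yield Sy = Volume drained / Total volume.
Sy = 379.8 / 5241.5
   = 0.0725.

0.0725


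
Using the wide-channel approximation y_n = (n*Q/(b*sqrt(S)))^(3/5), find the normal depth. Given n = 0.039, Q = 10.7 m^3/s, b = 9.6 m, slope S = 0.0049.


We use the wide-channel approximation y_n = (n*Q/(b*sqrt(S)))^(3/5).
sqrt(S) = sqrt(0.0049) = 0.07.
Numerator: n*Q = 0.039 * 10.7 = 0.4173.
Denominator: b*sqrt(S) = 9.6 * 0.07 = 0.672.
arg = 0.621.
y_n = 0.621^(3/5) = 0.7514 m.

0.7514


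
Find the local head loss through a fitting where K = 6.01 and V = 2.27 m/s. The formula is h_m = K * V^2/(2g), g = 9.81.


Minor loss formula: h_m = K * V^2/(2g).
V^2 = 2.27^2 = 5.1529.
V^2/(2g) = 5.1529 / 19.62 = 0.2626 m.
h_m = 6.01 * 0.2626 = 1.5784 m.

1.5784


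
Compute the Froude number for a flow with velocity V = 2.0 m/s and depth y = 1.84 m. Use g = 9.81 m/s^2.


The Froude number is defined as Fr = V / sqrt(g*y).
g*y = 9.81 * 1.84 = 18.0504.
sqrt(g*y) = sqrt(18.0504) = 4.2486.
Fr = 2.0 / 4.2486 = 0.4707.

0.4707


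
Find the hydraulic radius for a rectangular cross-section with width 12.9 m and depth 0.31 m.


For a rectangular section:
Flow area A = b * y = 12.9 * 0.31 = 4.0 m^2.
Wetted perimeter P = b + 2y = 12.9 + 2*0.31 = 13.52 m.
Hydraulic radius R = A/P = 4.0 / 13.52 = 0.2958 m.

0.2958


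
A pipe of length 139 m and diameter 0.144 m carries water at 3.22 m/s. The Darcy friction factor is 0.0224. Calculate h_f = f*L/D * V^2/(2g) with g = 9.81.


Darcy-Weisbach equation: h_f = f * (L/D) * V^2/(2g).
f * L/D = 0.0224 * 139/0.144 = 21.6222.
V^2/(2g) = 3.22^2 / (2*9.81) = 10.3684 / 19.62 = 0.5285 m.
h_f = 21.6222 * 0.5285 = 11.426 m.

11.426


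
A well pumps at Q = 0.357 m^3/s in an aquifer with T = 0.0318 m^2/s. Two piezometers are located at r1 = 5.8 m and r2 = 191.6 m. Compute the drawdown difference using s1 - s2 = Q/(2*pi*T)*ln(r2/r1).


Thiem equation: s1 - s2 = Q/(2*pi*T) * ln(r2/r1).
ln(r2/r1) = ln(191.6/5.8) = 3.4976.
Q/(2*pi*T) = 0.357 / (2*pi*0.0318) = 0.357 / 0.1998 = 1.7867.
s1 - s2 = 1.7867 * 3.4976 = 6.2492 m.

6.2492


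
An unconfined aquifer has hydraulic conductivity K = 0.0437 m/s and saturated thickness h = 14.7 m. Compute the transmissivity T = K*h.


Transmissivity is defined as T = K * h.
T = 0.0437 * 14.7
  = 0.6424 m^2/s.

0.6424


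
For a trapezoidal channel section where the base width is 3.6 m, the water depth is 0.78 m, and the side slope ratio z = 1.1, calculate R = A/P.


For a trapezoidal section with side slope z:
A = (b + z*y)*y = (3.6 + 1.1*0.78)*0.78 = 3.477 m^2.
P = b + 2*y*sqrt(1 + z^2) = 3.6 + 2*0.78*sqrt(1 + 1.1^2) = 5.919 m.
R = A/P = 3.477 / 5.919 = 0.5875 m.

0.5875


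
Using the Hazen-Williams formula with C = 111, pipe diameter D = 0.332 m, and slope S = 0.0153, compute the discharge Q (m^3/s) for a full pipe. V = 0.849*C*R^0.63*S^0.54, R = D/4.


For a full circular pipe, R = D/4 = 0.332/4 = 0.083 m.
V = 0.849 * 111 * 0.083^0.63 * 0.0153^0.54
  = 0.849 * 111 * 0.208458 * 0.104649
  = 2.0558 m/s.
Pipe area A = pi*D^2/4 = pi*0.332^2/4 = 0.0866 m^2.
Q = A * V = 0.0866 * 2.0558 = 0.178 m^3/s.

0.178


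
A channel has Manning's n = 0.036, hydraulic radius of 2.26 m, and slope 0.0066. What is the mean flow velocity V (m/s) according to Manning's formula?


Manning's equation gives V = (1/n) * R^(2/3) * S^(1/2).
First, compute R^(2/3) = 2.26^(2/3) = 1.7222.
Next, S^(1/2) = 0.0066^(1/2) = 0.08124.
Then 1/n = 1/0.036 = 27.78.
V = 27.78 * 1.7222 * 0.08124 = 3.8863 m/s.

3.8863


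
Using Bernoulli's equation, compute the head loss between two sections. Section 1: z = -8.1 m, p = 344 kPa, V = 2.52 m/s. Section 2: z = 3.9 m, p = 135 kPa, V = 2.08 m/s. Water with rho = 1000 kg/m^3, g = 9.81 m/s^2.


Total head at each section: H = z + p/(rho*g) + V^2/(2g).
H1 = -8.1 + 344*1000/(1000*9.81) + 2.52^2/(2*9.81)
   = -8.1 + 35.066 + 0.3237
   = 27.29 m.
H2 = 3.9 + 135*1000/(1000*9.81) + 2.08^2/(2*9.81)
   = 3.9 + 13.761 + 0.2205
   = 17.882 m.
h_L = H1 - H2 = 27.29 - 17.882 = 9.408 m.

9.408


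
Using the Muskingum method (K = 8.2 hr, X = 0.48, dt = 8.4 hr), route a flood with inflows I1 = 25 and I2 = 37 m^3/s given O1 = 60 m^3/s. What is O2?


Muskingum coefficients:
denom = 2*K*(1-X) + dt = 2*8.2*(1-0.48) + 8.4 = 16.928.
C0 = (dt - 2*K*X)/denom = (8.4 - 2*8.2*0.48)/16.928 = 0.0312.
C1 = (dt + 2*K*X)/denom = (8.4 + 2*8.2*0.48)/16.928 = 0.9612.
C2 = (2*K*(1-X) - dt)/denom = 0.0076.
O2 = C0*I2 + C1*I1 + C2*O1
   = 0.0312*37 + 0.9612*25 + 0.0076*60
   = 25.64 m^3/s.

25.64


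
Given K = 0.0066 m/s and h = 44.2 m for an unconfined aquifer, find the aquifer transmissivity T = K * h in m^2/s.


Transmissivity is defined as T = K * h.
T = 0.0066 * 44.2
  = 0.2917 m^2/s.

0.2917


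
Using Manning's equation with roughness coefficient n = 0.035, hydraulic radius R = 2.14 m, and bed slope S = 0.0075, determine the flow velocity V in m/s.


Manning's equation gives V = (1/n) * R^(2/3) * S^(1/2).
First, compute R^(2/3) = 2.14^(2/3) = 1.6606.
Next, S^(1/2) = 0.0075^(1/2) = 0.086603.
Then 1/n = 1/0.035 = 28.57.
V = 28.57 * 1.6606 * 0.086603 = 4.109 m/s.

4.109


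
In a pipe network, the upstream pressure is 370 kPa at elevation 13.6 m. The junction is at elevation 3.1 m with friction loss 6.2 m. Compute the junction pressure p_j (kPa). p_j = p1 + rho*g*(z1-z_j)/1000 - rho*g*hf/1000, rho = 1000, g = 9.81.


Junction pressure: p_j = p1 + rho*g*(z1 - z_j)/1000 - rho*g*hf/1000.
Elevation term = 1000*9.81*(13.6 - 3.1)/1000 = 103.005 kPa.
Friction term = 1000*9.81*6.2/1000 = 60.822 kPa.
p_j = 370 + 103.005 - 60.822 = 412.18 kPa.

412.18


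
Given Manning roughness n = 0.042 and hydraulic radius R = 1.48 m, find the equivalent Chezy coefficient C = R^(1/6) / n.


The Chezy coefficient relates to Manning's n through C = R^(1/6) / n.
R^(1/6) = 1.48^(1/6) = 1.067522.
C = 1.067522 / 0.042 = 25.42 m^(1/2)/s.

25.42


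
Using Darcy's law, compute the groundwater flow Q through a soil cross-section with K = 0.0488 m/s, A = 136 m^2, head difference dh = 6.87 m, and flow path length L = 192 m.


Darcy's law: Q = K * A * i, where i = dh/L.
Hydraulic gradient i = 6.87 / 192 = 0.035781.
Q = 0.0488 * 136 * 0.035781
  = 0.2375 m^3/s.

0.2375


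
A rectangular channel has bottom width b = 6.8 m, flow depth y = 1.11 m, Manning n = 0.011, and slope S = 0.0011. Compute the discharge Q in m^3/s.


For a rectangular channel, the cross-sectional area A = b * y = 6.8 * 1.11 = 7.55 m^2.
The wetted perimeter P = b + 2y = 6.8 + 2*1.11 = 9.02 m.
Hydraulic radius R = A/P = 7.55/9.02 = 0.8368 m.
Velocity V = (1/n)*R^(2/3)*S^(1/2) = (1/0.011)*0.8368^(2/3)*0.0011^(1/2) = 2.6774 m/s.
Discharge Q = A * V = 7.55 * 2.6774 = 20.209 m^3/s.

20.209


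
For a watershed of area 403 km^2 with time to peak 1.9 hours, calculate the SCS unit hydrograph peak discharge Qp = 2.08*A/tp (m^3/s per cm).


SCS formula: Qp = 2.08 * A / tp.
Qp = 2.08 * 403 / 1.9
   = 838.24 / 1.9
   = 441.18 m^3/s per cm.

441.18


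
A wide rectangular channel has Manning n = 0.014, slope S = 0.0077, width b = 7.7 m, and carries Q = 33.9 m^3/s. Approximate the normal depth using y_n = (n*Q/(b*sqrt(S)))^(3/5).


We use the wide-channel approximation y_n = (n*Q/(b*sqrt(S)))^(3/5).
sqrt(S) = sqrt(0.0077) = 0.08775.
Numerator: n*Q = 0.014 * 33.9 = 0.4746.
Denominator: b*sqrt(S) = 7.7 * 0.08775 = 0.675675.
arg = 0.7024.
y_n = 0.7024^(3/5) = 0.809 m.

0.809


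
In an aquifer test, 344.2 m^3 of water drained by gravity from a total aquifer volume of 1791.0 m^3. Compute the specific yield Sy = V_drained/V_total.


Specific yield Sy = Volume drained / Total volume.
Sy = 344.2 / 1791.0
   = 0.1922.

0.1922


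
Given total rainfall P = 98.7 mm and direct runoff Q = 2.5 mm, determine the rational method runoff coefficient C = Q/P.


The runoff coefficient C = runoff depth / rainfall depth.
C = 2.5 / 98.7
  = 0.0253.

0.0253


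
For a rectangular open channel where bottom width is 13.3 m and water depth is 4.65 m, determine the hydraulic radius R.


For a rectangular section:
Flow area A = b * y = 13.3 * 4.65 = 61.85 m^2.
Wetted perimeter P = b + 2y = 13.3 + 2*4.65 = 22.6 m.
Hydraulic radius R = A/P = 61.85 / 22.6 = 2.7365 m.

2.7365


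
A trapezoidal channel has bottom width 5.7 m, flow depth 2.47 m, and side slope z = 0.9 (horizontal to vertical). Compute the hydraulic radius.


For a trapezoidal section with side slope z:
A = (b + z*y)*y = (5.7 + 0.9*2.47)*2.47 = 19.57 m^2.
P = b + 2*y*sqrt(1 + z^2) = 5.7 + 2*2.47*sqrt(1 + 0.9^2) = 12.346 m.
R = A/P = 19.57 / 12.346 = 1.5851 m.

1.5851


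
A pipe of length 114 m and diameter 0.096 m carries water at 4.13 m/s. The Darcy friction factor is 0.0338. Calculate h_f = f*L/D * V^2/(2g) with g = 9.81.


Darcy-Weisbach equation: h_f = f * (L/D) * V^2/(2g).
f * L/D = 0.0338 * 114/0.096 = 40.1375.
V^2/(2g) = 4.13^2 / (2*9.81) = 17.0569 / 19.62 = 0.8694 m.
h_f = 40.1375 * 0.8694 = 34.894 m.

34.894


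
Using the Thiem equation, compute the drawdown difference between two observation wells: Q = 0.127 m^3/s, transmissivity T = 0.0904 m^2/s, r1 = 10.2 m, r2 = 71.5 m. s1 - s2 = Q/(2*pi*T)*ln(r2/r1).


Thiem equation: s1 - s2 = Q/(2*pi*T) * ln(r2/r1).
ln(r2/r1) = ln(71.5/10.2) = 1.9473.
Q/(2*pi*T) = 0.127 / (2*pi*0.0904) = 0.127 / 0.568 = 0.2236.
s1 - s2 = 0.2236 * 1.9473 = 0.4354 m.

0.4354


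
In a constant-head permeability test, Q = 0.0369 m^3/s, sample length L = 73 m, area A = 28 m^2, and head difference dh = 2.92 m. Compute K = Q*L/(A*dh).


From K = Q*L / (A*dh):
Numerator: Q*L = 0.0369 * 73 = 2.6937.
Denominator: A*dh = 28 * 2.92 = 81.76.
K = 2.6937 / 81.76 = 0.032946 m/s.

0.032946


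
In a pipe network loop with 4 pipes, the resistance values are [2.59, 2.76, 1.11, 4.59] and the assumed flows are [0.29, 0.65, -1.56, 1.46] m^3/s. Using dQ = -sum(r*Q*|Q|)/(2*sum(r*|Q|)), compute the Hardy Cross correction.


Numerator terms (r*Q*|Q|): 2.59*0.29*|0.29| = 0.2178; 2.76*0.65*|0.65| = 1.1661; 1.11*-1.56*|-1.56| = -2.7013; 4.59*1.46*|1.46| = 9.784.
Sum of numerator = 8.4667.
Denominator terms (r*|Q|): 2.59*|0.29| = 0.7511; 2.76*|0.65| = 1.794; 1.11*|-1.56| = 1.7316; 4.59*|1.46| = 6.7014.
2 * sum of denominator = 2 * 10.9781 = 21.9562.
dQ = -8.4667 / 21.9562 = -0.3856 m^3/s.

-0.3856


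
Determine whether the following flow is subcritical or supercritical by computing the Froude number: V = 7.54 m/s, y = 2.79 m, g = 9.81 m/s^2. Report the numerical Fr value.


The Froude number is defined as Fr = V / sqrt(g*y).
g*y = 9.81 * 2.79 = 27.3699.
sqrt(g*y) = sqrt(27.3699) = 5.2316.
Fr = 7.54 / 5.2316 = 1.4412.
Since Fr > 1, the flow is supercritical.

1.4412


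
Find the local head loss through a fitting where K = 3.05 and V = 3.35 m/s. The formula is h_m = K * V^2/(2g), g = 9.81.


Minor loss formula: h_m = K * V^2/(2g).
V^2 = 3.35^2 = 11.2225.
V^2/(2g) = 11.2225 / 19.62 = 0.572 m.
h_m = 3.05 * 0.572 = 1.7446 m.

1.7446


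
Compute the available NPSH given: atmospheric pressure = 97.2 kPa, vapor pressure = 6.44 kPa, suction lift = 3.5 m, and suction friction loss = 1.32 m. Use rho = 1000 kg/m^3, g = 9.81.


NPSHa = p_atm/(rho*g) - z_s - hf_s - p_vap/(rho*g).
p_atm/(rho*g) = 97.2*1000 / (1000*9.81) = 9.908 m.
p_vap/(rho*g) = 6.44*1000 / (1000*9.81) = 0.656 m.
NPSHa = 9.908 - 3.5 - 1.32 - 0.656
      = 4.43 m.

4.43


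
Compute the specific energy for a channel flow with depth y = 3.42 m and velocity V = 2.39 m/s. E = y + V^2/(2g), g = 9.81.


Specific energy E = y + V^2/(2g).
Velocity head = V^2/(2g) = 2.39^2 / (2*9.81) = 5.7121 / 19.62 = 0.2911 m.
E = 3.42 + 0.2911 = 3.7111 m.

3.7111


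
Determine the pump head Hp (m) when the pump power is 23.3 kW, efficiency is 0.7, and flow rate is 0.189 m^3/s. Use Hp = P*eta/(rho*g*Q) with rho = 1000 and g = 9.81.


Pump head formula: Hp = P * eta / (rho * g * Q).
Numerator: P * eta = 23.3 * 1000 * 0.7 = 16310.0 W.
Denominator: rho * g * Q = 1000 * 9.81 * 0.189 = 1854.09.
Hp = 16310.0 / 1854.09 = 8.8 m.

8.8


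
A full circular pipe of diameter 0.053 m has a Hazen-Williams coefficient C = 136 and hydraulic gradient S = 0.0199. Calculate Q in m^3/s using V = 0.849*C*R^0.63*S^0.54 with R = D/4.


For a full circular pipe, R = D/4 = 0.053/4 = 0.0132 m.
V = 0.849 * 136 * 0.0132^0.63 * 0.0199^0.54
  = 0.849 * 136 * 0.065614 * 0.120609
  = 0.9137 m/s.
Pipe area A = pi*D^2/4 = pi*0.053^2/4 = 0.0022 m^2.
Q = A * V = 0.0022 * 0.9137 = 0.002 m^3/s.

0.002


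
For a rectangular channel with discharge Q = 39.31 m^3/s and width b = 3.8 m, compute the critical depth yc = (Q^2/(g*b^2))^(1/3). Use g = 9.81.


Using yc = (Q^2 / (g * b^2))^(1/3):
Q^2 = 39.31^2 = 1545.28.
g * b^2 = 9.81 * 3.8^2 = 9.81 * 14.44 = 141.66.
Q^2 / (g*b^2) = 1545.28 / 141.66 = 10.9084.
yc = 10.9084^(1/3) = 2.2178 m.

2.2178


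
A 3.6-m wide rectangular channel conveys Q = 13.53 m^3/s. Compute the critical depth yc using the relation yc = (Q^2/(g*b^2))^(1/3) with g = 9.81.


Using yc = (Q^2 / (g * b^2))^(1/3):
Q^2 = 13.53^2 = 183.06.
g * b^2 = 9.81 * 3.6^2 = 9.81 * 12.96 = 127.14.
Q^2 / (g*b^2) = 183.06 / 127.14 = 1.4398.
yc = 1.4398^(1/3) = 1.1292 m.

1.1292


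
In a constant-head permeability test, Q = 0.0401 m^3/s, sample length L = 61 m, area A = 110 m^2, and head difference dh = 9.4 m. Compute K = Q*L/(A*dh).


From K = Q*L / (A*dh):
Numerator: Q*L = 0.0401 * 61 = 2.4461.
Denominator: A*dh = 110 * 9.4 = 1034.0.
K = 2.4461 / 1034.0 = 0.002366 m/s.

0.002366


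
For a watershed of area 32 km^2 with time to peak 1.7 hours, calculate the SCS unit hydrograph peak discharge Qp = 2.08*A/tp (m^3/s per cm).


SCS formula: Qp = 2.08 * A / tp.
Qp = 2.08 * 32 / 1.7
   = 66.56 / 1.7
   = 39.15 m^3/s per cm.

39.15


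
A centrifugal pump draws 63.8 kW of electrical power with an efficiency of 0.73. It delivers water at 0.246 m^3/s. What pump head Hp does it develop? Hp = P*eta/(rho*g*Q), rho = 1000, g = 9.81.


Pump head formula: Hp = P * eta / (rho * g * Q).
Numerator: P * eta = 63.8 * 1000 * 0.73 = 46574.0 W.
Denominator: rho * g * Q = 1000 * 9.81 * 0.246 = 2413.26.
Hp = 46574.0 / 2413.26 = 19.3 m.

19.3


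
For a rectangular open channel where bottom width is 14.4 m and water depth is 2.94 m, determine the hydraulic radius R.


For a rectangular section:
Flow area A = b * y = 14.4 * 2.94 = 42.34 m^2.
Wetted perimeter P = b + 2y = 14.4 + 2*2.94 = 20.28 m.
Hydraulic radius R = A/P = 42.34 / 20.28 = 2.0876 m.

2.0876


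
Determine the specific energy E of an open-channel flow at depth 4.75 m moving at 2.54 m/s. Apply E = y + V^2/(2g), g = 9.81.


Specific energy E = y + V^2/(2g).
Velocity head = V^2/(2g) = 2.54^2 / (2*9.81) = 6.4516 / 19.62 = 0.3288 m.
E = 4.75 + 0.3288 = 5.0788 m.

5.0788


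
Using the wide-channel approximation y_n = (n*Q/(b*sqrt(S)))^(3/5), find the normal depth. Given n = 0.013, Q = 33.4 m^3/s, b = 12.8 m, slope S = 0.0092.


We use the wide-channel approximation y_n = (n*Q/(b*sqrt(S)))^(3/5).
sqrt(S) = sqrt(0.0092) = 0.095917.
Numerator: n*Q = 0.013 * 33.4 = 0.4342.
Denominator: b*sqrt(S) = 12.8 * 0.095917 = 1.227738.
arg = 0.3537.
y_n = 0.3537^(3/5) = 0.536 m.

0.536


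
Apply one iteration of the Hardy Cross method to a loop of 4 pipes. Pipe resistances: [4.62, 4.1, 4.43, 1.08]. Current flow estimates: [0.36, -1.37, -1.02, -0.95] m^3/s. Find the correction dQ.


Numerator terms (r*Q*|Q|): 4.62*0.36*|0.36| = 0.5988; 4.1*-1.37*|-1.37| = -7.6953; 4.43*-1.02*|-1.02| = -4.609; 1.08*-0.95*|-0.95| = -0.9747.
Sum of numerator = -12.6802.
Denominator terms (r*|Q|): 4.62*|0.36| = 1.6632; 4.1*|-1.37| = 5.617; 4.43*|-1.02| = 4.5186; 1.08*|-0.95| = 1.026.
2 * sum of denominator = 2 * 12.8248 = 25.6496.
dQ = --12.6802 / 25.6496 = 0.4944 m^3/s.

0.4944


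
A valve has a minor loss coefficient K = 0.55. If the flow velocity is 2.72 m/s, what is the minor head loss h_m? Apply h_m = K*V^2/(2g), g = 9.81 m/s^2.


Minor loss formula: h_m = K * V^2/(2g).
V^2 = 2.72^2 = 7.3984.
V^2/(2g) = 7.3984 / 19.62 = 0.3771 m.
h_m = 0.55 * 0.3771 = 0.2074 m.

0.2074


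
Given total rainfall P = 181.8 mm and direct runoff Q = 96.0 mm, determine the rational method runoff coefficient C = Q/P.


The runoff coefficient C = runoff depth / rainfall depth.
C = 96.0 / 181.8
  = 0.5281.

0.5281


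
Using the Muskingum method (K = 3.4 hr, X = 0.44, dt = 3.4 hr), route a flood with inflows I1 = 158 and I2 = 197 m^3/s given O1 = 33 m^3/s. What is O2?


Muskingum coefficients:
denom = 2*K*(1-X) + dt = 2*3.4*(1-0.44) + 3.4 = 7.208.
C0 = (dt - 2*K*X)/denom = (3.4 - 2*3.4*0.44)/7.208 = 0.0566.
C1 = (dt + 2*K*X)/denom = (3.4 + 2*3.4*0.44)/7.208 = 0.8868.
C2 = (2*K*(1-X) - dt)/denom = 0.0566.
O2 = C0*I2 + C1*I1 + C2*O1
   = 0.0566*197 + 0.8868*158 + 0.0566*33
   = 153.13 m^3/s.

153.13


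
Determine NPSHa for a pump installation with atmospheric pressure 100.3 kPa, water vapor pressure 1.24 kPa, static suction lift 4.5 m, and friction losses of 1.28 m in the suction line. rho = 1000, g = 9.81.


NPSHa = p_atm/(rho*g) - z_s - hf_s - p_vap/(rho*g).
p_atm/(rho*g) = 100.3*1000 / (1000*9.81) = 10.224 m.
p_vap/(rho*g) = 1.24*1000 / (1000*9.81) = 0.126 m.
NPSHa = 10.224 - 4.5 - 1.28 - 0.126
      = 4.32 m.

4.32


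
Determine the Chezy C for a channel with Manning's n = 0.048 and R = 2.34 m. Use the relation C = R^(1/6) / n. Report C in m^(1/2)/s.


The Chezy coefficient relates to Manning's n through C = R^(1/6) / n.
R^(1/6) = 2.34^(1/6) = 1.152222.
C = 1.152222 / 0.048 = 24.0 m^(1/2)/s.

24.0


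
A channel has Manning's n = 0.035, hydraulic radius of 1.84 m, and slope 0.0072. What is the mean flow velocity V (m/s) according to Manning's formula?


Manning's equation gives V = (1/n) * R^(2/3) * S^(1/2).
First, compute R^(2/3) = 1.84^(2/3) = 1.5016.
Next, S^(1/2) = 0.0072^(1/2) = 0.084853.
Then 1/n = 1/0.035 = 28.57.
V = 28.57 * 1.5016 * 0.084853 = 3.6404 m/s.

3.6404


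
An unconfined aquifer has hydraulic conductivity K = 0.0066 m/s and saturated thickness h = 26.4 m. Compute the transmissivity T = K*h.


Transmissivity is defined as T = K * h.
T = 0.0066 * 26.4
  = 0.1742 m^2/s.

0.1742


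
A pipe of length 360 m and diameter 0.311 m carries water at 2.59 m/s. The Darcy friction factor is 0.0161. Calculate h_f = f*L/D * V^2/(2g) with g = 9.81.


Darcy-Weisbach equation: h_f = f * (L/D) * V^2/(2g).
f * L/D = 0.0161 * 360/0.311 = 18.6367.
V^2/(2g) = 2.59^2 / (2*9.81) = 6.7081 / 19.62 = 0.3419 m.
h_f = 18.6367 * 0.3419 = 6.372 m.

6.372


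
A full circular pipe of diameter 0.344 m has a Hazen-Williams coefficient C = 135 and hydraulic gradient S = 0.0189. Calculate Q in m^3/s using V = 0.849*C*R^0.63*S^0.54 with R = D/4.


For a full circular pipe, R = D/4 = 0.344/4 = 0.086 m.
V = 0.849 * 135 * 0.086^0.63 * 0.0189^0.54
  = 0.849 * 135 * 0.213174 * 0.117298
  = 2.8659 m/s.
Pipe area A = pi*D^2/4 = pi*0.344^2/4 = 0.0929 m^2.
Q = A * V = 0.0929 * 2.8659 = 0.2664 m^3/s.

0.2664


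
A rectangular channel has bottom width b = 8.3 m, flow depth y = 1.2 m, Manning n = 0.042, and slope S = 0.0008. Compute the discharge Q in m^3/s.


For a rectangular channel, the cross-sectional area A = b * y = 8.3 * 1.2 = 9.96 m^2.
The wetted perimeter P = b + 2y = 8.3 + 2*1.2 = 10.7 m.
Hydraulic radius R = A/P = 9.96/10.7 = 0.9308 m.
Velocity V = (1/n)*R^(2/3)*S^(1/2) = (1/0.042)*0.9308^(2/3)*0.0008^(1/2) = 0.642 m/s.
Discharge Q = A * V = 9.96 * 0.642 = 6.394 m^3/s.

6.394


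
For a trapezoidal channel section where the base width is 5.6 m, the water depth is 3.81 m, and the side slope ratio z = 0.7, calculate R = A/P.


For a trapezoidal section with side slope z:
A = (b + z*y)*y = (5.6 + 0.7*3.81)*3.81 = 31.497 m^2.
P = b + 2*y*sqrt(1 + z^2) = 5.6 + 2*3.81*sqrt(1 + 0.7^2) = 14.901 m.
R = A/P = 31.497 / 14.901 = 2.1137 m.

2.1137


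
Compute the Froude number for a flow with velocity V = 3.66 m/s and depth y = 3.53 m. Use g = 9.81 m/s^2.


The Froude number is defined as Fr = V / sqrt(g*y).
g*y = 9.81 * 3.53 = 34.6293.
sqrt(g*y) = sqrt(34.6293) = 5.8847.
Fr = 3.66 / 5.8847 = 0.622.

0.622


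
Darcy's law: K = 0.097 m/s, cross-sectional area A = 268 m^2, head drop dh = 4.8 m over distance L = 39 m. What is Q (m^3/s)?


Darcy's law: Q = K * A * i, where i = dh/L.
Hydraulic gradient i = 4.8 / 39 = 0.123077.
Q = 0.097 * 268 * 0.123077
  = 3.1995 m^3/s.

3.1995


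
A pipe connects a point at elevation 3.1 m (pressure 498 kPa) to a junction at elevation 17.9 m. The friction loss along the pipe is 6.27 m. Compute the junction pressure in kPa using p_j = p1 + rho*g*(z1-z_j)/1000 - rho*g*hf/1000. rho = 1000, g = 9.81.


Junction pressure: p_j = p1 + rho*g*(z1 - z_j)/1000 - rho*g*hf/1000.
Elevation term = 1000*9.81*(3.1 - 17.9)/1000 = -145.188 kPa.
Friction term = 1000*9.81*6.27/1000 = 61.509 kPa.
p_j = 498 + -145.188 - 61.509 = 291.3 kPa.

291.3


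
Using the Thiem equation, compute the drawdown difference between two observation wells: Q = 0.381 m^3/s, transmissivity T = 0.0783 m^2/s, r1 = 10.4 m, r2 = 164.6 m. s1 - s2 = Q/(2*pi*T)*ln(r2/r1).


Thiem equation: s1 - s2 = Q/(2*pi*T) * ln(r2/r1).
ln(r2/r1) = ln(164.6/10.4) = 2.7617.
Q/(2*pi*T) = 0.381 / (2*pi*0.0783) = 0.381 / 0.492 = 0.7744.
s1 - s2 = 0.7744 * 2.7617 = 2.1388 m.

2.1388


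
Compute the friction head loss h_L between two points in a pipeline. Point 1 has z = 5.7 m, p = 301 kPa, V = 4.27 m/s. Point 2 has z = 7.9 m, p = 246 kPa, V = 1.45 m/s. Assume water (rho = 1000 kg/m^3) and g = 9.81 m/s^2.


Total head at each section: H = z + p/(rho*g) + V^2/(2g).
H1 = 5.7 + 301*1000/(1000*9.81) + 4.27^2/(2*9.81)
   = 5.7 + 30.683 + 0.9293
   = 37.312 m.
H2 = 7.9 + 246*1000/(1000*9.81) + 1.45^2/(2*9.81)
   = 7.9 + 25.076 + 0.1072
   = 33.084 m.
h_L = H1 - H2 = 37.312 - 33.084 = 4.229 m.

4.229


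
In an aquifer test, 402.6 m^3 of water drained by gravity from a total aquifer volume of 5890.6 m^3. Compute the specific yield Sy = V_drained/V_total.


Specific yield Sy = Volume drained / Total volume.
Sy = 402.6 / 5890.6
   = 0.0683.

0.0683


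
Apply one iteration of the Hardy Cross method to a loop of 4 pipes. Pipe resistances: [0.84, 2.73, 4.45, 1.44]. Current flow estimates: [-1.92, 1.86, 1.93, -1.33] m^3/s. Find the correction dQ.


Numerator terms (r*Q*|Q|): 0.84*-1.92*|-1.92| = -3.0966; 2.73*1.86*|1.86| = 9.4447; 4.45*1.93*|1.93| = 16.5758; 1.44*-1.33*|-1.33| = -2.5472.
Sum of numerator = 20.3767.
Denominator terms (r*|Q|): 0.84*|-1.92| = 1.6128; 2.73*|1.86| = 5.0778; 4.45*|1.93| = 8.5885; 1.44*|-1.33| = 1.9152.
2 * sum of denominator = 2 * 17.1943 = 34.3886.
dQ = -20.3767 / 34.3886 = -0.5925 m^3/s.

-0.5925


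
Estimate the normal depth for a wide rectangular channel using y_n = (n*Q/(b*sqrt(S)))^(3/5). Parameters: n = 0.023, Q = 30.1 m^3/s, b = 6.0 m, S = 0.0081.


We use the wide-channel approximation y_n = (n*Q/(b*sqrt(S)))^(3/5).
sqrt(S) = sqrt(0.0081) = 0.09.
Numerator: n*Q = 0.023 * 30.1 = 0.6923.
Denominator: b*sqrt(S) = 6.0 * 0.09 = 0.54.
arg = 1.282.
y_n = 1.282^(3/5) = 1.1608 m.

1.1608


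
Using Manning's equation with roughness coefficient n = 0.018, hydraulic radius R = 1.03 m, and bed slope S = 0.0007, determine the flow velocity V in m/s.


Manning's equation gives V = (1/n) * R^(2/3) * S^(1/2).
First, compute R^(2/3) = 1.03^(2/3) = 1.0199.
Next, S^(1/2) = 0.0007^(1/2) = 0.026458.
Then 1/n = 1/0.018 = 55.56.
V = 55.56 * 1.0199 * 0.026458 = 1.4991 m/s.

1.4991


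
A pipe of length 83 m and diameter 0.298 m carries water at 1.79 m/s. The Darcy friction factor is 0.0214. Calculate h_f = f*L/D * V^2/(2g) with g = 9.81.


Darcy-Weisbach equation: h_f = f * (L/D) * V^2/(2g).
f * L/D = 0.0214 * 83/0.298 = 5.9604.
V^2/(2g) = 1.79^2 / (2*9.81) = 3.2041 / 19.62 = 0.1633 m.
h_f = 5.9604 * 0.1633 = 0.973 m.

0.973


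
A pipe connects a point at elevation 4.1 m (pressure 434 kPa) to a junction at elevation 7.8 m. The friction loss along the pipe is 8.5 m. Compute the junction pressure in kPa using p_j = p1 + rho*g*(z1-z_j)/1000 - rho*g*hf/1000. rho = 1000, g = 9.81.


Junction pressure: p_j = p1 + rho*g*(z1 - z_j)/1000 - rho*g*hf/1000.
Elevation term = 1000*9.81*(4.1 - 7.8)/1000 = -36.297 kPa.
Friction term = 1000*9.81*8.5/1000 = 83.385 kPa.
p_j = 434 + -36.297 - 83.385 = 314.32 kPa.

314.32


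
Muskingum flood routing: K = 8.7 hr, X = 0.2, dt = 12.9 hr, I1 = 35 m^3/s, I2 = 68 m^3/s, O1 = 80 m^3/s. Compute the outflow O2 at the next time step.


Muskingum coefficients:
denom = 2*K*(1-X) + dt = 2*8.7*(1-0.2) + 12.9 = 26.82.
C0 = (dt - 2*K*X)/denom = (12.9 - 2*8.7*0.2)/26.82 = 0.3512.
C1 = (dt + 2*K*X)/denom = (12.9 + 2*8.7*0.2)/26.82 = 0.6107.
C2 = (2*K*(1-X) - dt)/denom = 0.038.
O2 = C0*I2 + C1*I1 + C2*O1
   = 0.3512*68 + 0.6107*35 + 0.038*80
   = 48.3 m^3/s.

48.3


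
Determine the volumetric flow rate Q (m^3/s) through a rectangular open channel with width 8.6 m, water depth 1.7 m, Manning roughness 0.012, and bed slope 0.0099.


For a rectangular channel, the cross-sectional area A = b * y = 8.6 * 1.7 = 14.62 m^2.
The wetted perimeter P = b + 2y = 8.6 + 2*1.7 = 12.0 m.
Hydraulic radius R = A/P = 14.62/12.0 = 1.2183 m.
Velocity V = (1/n)*R^(2/3)*S^(1/2) = (1/0.012)*1.2183^(2/3)*0.0099^(1/2) = 9.4583 m/s.
Discharge Q = A * V = 14.62 * 9.4583 = 138.281 m^3/s.

138.281


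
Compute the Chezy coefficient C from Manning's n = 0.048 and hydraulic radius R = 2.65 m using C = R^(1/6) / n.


The Chezy coefficient relates to Manning's n through C = R^(1/6) / n.
R^(1/6) = 2.65^(1/6) = 1.176362.
C = 1.176362 / 0.048 = 24.51 m^(1/2)/s.

24.51


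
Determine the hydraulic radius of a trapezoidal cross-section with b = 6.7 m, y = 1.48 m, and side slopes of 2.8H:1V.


For a trapezoidal section with side slope z:
A = (b + z*y)*y = (6.7 + 2.8*1.48)*1.48 = 16.049 m^2.
P = b + 2*y*sqrt(1 + z^2) = 6.7 + 2*1.48*sqrt(1 + 2.8^2) = 15.501 m.
R = A/P = 16.049 / 15.501 = 1.0354 m.

1.0354


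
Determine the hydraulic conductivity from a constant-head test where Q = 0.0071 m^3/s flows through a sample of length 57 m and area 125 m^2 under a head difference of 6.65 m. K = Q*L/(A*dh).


From K = Q*L / (A*dh):
Numerator: Q*L = 0.0071 * 57 = 0.4047.
Denominator: A*dh = 125 * 6.65 = 831.25.
K = 0.4047 / 831.25 = 0.000487 m/s.

0.000487


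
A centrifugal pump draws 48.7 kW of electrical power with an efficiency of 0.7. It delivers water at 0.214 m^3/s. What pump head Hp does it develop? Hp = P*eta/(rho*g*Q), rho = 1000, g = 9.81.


Pump head formula: Hp = P * eta / (rho * g * Q).
Numerator: P * eta = 48.7 * 1000 * 0.7 = 34090.0 W.
Denominator: rho * g * Q = 1000 * 9.81 * 0.214 = 2099.34.
Hp = 34090.0 / 2099.34 = 16.24 m.

16.24


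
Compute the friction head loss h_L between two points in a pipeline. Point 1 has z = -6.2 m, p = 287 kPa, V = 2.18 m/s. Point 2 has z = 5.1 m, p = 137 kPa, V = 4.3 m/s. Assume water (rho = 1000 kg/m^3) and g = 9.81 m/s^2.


Total head at each section: H = z + p/(rho*g) + V^2/(2g).
H1 = -6.2 + 287*1000/(1000*9.81) + 2.18^2/(2*9.81)
   = -6.2 + 29.256 + 0.2422
   = 23.298 m.
H2 = 5.1 + 137*1000/(1000*9.81) + 4.3^2/(2*9.81)
   = 5.1 + 13.965 + 0.9424
   = 20.008 m.
h_L = H1 - H2 = 23.298 - 20.008 = 3.29 m.

3.29


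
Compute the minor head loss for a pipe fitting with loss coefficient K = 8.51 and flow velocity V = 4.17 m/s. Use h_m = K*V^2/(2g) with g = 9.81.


Minor loss formula: h_m = K * V^2/(2g).
V^2 = 4.17^2 = 17.3889.
V^2/(2g) = 17.3889 / 19.62 = 0.8863 m.
h_m = 8.51 * 0.8863 = 7.5423 m.

7.5423


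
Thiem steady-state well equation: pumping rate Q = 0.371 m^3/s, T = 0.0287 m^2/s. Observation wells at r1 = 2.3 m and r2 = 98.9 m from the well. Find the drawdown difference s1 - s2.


Thiem equation: s1 - s2 = Q/(2*pi*T) * ln(r2/r1).
ln(r2/r1) = ln(98.9/2.3) = 3.7612.
Q/(2*pi*T) = 0.371 / (2*pi*0.0287) = 0.371 / 0.1803 = 2.0574.
s1 - s2 = 2.0574 * 3.7612 = 7.7382 m.

7.7382


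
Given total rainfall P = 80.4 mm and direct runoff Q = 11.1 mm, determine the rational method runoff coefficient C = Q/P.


The runoff coefficient C = runoff depth / rainfall depth.
C = 11.1 / 80.4
  = 0.1381.

0.1381


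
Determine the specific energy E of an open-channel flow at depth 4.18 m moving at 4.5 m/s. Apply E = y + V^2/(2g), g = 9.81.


Specific energy E = y + V^2/(2g).
Velocity head = V^2/(2g) = 4.5^2 / (2*9.81) = 20.25 / 19.62 = 1.0321 m.
E = 4.18 + 1.0321 = 5.2121 m.

5.2121


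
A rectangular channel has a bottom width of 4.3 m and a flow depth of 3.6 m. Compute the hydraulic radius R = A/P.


For a rectangular section:
Flow area A = b * y = 4.3 * 3.6 = 15.48 m^2.
Wetted perimeter P = b + 2y = 4.3 + 2*3.6 = 11.5 m.
Hydraulic radius R = A/P = 15.48 / 11.5 = 1.3461 m.

1.3461


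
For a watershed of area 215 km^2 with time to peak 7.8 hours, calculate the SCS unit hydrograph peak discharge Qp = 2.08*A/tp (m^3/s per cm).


SCS formula: Qp = 2.08 * A / tp.
Qp = 2.08 * 215 / 7.8
   = 447.2 / 7.8
   = 57.33 m^3/s per cm.

57.33


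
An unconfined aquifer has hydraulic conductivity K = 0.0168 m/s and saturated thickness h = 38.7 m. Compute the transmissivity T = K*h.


Transmissivity is defined as T = K * h.
T = 0.0168 * 38.7
  = 0.6502 m^2/s.

0.6502


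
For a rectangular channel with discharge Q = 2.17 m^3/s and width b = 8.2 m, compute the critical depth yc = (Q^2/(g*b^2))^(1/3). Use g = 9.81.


Using yc = (Q^2 / (g * b^2))^(1/3):
Q^2 = 2.17^2 = 4.71.
g * b^2 = 9.81 * 8.2^2 = 9.81 * 67.24 = 659.62.
Q^2 / (g*b^2) = 4.71 / 659.62 = 0.0071.
yc = 0.0071^(1/3) = 0.1925 m.

0.1925


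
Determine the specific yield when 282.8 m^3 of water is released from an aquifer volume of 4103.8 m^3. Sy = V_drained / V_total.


Specific yield Sy = Volume drained / Total volume.
Sy = 282.8 / 4103.8
   = 0.0689.

0.0689


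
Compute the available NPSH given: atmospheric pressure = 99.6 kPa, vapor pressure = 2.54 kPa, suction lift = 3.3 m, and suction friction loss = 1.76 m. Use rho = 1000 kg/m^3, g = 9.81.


NPSHa = p_atm/(rho*g) - z_s - hf_s - p_vap/(rho*g).
p_atm/(rho*g) = 99.6*1000 / (1000*9.81) = 10.153 m.
p_vap/(rho*g) = 2.54*1000 / (1000*9.81) = 0.259 m.
NPSHa = 10.153 - 3.3 - 1.76 - 0.259
      = 4.83 m.

4.83


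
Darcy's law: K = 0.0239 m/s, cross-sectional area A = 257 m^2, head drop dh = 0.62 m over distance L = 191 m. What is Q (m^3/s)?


Darcy's law: Q = K * A * i, where i = dh/L.
Hydraulic gradient i = 0.62 / 191 = 0.003246.
Q = 0.0239 * 257 * 0.003246
  = 0.0199 m^3/s.

0.0199


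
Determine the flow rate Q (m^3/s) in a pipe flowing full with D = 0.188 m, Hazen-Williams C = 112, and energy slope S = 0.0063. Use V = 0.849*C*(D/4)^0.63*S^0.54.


For a full circular pipe, R = D/4 = 0.188/4 = 0.047 m.
V = 0.849 * 112 * 0.047^0.63 * 0.0063^0.54
  = 0.849 * 112 * 0.145687 * 0.06481
  = 0.8978 m/s.
Pipe area A = pi*D^2/4 = pi*0.188^2/4 = 0.0278 m^2.
Q = A * V = 0.0278 * 0.8978 = 0.0249 m^3/s.

0.0249


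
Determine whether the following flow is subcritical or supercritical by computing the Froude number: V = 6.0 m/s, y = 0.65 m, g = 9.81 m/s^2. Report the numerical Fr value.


The Froude number is defined as Fr = V / sqrt(g*y).
g*y = 9.81 * 0.65 = 6.3765.
sqrt(g*y) = sqrt(6.3765) = 2.5252.
Fr = 6.0 / 2.5252 = 2.3761.
Since Fr > 1, the flow is supercritical.

2.3761


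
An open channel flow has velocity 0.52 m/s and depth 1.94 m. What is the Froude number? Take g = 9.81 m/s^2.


The Froude number is defined as Fr = V / sqrt(g*y).
g*y = 9.81 * 1.94 = 19.0314.
sqrt(g*y) = sqrt(19.0314) = 4.3625.
Fr = 0.52 / 4.3625 = 0.1192.

0.1192


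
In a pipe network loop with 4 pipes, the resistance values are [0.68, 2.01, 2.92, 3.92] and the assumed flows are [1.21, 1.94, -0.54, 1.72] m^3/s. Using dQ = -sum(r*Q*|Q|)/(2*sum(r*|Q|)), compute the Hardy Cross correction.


Numerator terms (r*Q*|Q|): 0.68*1.21*|1.21| = 0.9956; 2.01*1.94*|1.94| = 7.5648; 2.92*-0.54*|-0.54| = -0.8515; 3.92*1.72*|1.72| = 11.5969.
Sum of numerator = 19.3059.
Denominator terms (r*|Q|): 0.68*|1.21| = 0.8228; 2.01*|1.94| = 3.8994; 2.92*|-0.54| = 1.5768; 3.92*|1.72| = 6.7424.
2 * sum of denominator = 2 * 13.0414 = 26.0828.
dQ = -19.3059 / 26.0828 = -0.7402 m^3/s.

-0.7402


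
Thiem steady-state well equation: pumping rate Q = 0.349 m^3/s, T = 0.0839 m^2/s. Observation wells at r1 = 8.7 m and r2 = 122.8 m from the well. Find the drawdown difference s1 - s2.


Thiem equation: s1 - s2 = Q/(2*pi*T) * ln(r2/r1).
ln(r2/r1) = ln(122.8/8.7) = 2.6472.
Q/(2*pi*T) = 0.349 / (2*pi*0.0839) = 0.349 / 0.5272 = 0.662.
s1 - s2 = 0.662 * 2.6472 = 1.7526 m.

1.7526


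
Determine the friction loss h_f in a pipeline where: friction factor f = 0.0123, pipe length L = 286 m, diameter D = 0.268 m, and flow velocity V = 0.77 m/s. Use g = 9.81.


Darcy-Weisbach equation: h_f = f * (L/D) * V^2/(2g).
f * L/D = 0.0123 * 286/0.268 = 13.1261.
V^2/(2g) = 0.77^2 / (2*9.81) = 0.5929 / 19.62 = 0.0302 m.
h_f = 13.1261 * 0.0302 = 0.397 m.

0.397


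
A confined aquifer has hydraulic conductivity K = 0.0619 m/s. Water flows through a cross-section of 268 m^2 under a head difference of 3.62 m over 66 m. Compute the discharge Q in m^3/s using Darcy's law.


Darcy's law: Q = K * A * i, where i = dh/L.
Hydraulic gradient i = 3.62 / 66 = 0.054848.
Q = 0.0619 * 268 * 0.054848
  = 0.9099 m^3/s.

0.9099


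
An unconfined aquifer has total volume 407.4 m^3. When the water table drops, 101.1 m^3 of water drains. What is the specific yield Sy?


Specific yield Sy = Volume drained / Total volume.
Sy = 101.1 / 407.4
   = 0.2482.

0.2482


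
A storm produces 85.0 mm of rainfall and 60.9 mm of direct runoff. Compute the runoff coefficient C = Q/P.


The runoff coefficient C = runoff depth / rainfall depth.
C = 60.9 / 85.0
  = 0.7165.

0.7165


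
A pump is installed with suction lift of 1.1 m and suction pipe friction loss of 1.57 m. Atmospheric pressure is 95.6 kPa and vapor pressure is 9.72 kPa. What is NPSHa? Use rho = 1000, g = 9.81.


NPSHa = p_atm/(rho*g) - z_s - hf_s - p_vap/(rho*g).
p_atm/(rho*g) = 95.6*1000 / (1000*9.81) = 9.745 m.
p_vap/(rho*g) = 9.72*1000 / (1000*9.81) = 0.991 m.
NPSHa = 9.745 - 1.1 - 1.57 - 0.991
      = 6.08 m.

6.08


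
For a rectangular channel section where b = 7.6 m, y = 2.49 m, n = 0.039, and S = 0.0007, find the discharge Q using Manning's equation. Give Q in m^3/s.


For a rectangular channel, the cross-sectional area A = b * y = 7.6 * 2.49 = 18.92 m^2.
The wetted perimeter P = b + 2y = 7.6 + 2*2.49 = 12.58 m.
Hydraulic radius R = A/P = 18.92/12.58 = 1.5043 m.
Velocity V = (1/n)*R^(2/3)*S^(1/2) = (1/0.039)*1.5043^(2/3)*0.0007^(1/2) = 0.8906 m/s.
Discharge Q = A * V = 18.92 * 0.8906 = 16.855 m^3/s.

16.855


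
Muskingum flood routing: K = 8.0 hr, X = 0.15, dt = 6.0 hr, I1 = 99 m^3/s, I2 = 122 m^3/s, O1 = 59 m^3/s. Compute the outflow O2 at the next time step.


Muskingum coefficients:
denom = 2*K*(1-X) + dt = 2*8.0*(1-0.15) + 6.0 = 19.6.
C0 = (dt - 2*K*X)/denom = (6.0 - 2*8.0*0.15)/19.6 = 0.1837.
C1 = (dt + 2*K*X)/denom = (6.0 + 2*8.0*0.15)/19.6 = 0.4286.
C2 = (2*K*(1-X) - dt)/denom = 0.3878.
O2 = C0*I2 + C1*I1 + C2*O1
   = 0.1837*122 + 0.4286*99 + 0.3878*59
   = 87.71 m^3/s.

87.71


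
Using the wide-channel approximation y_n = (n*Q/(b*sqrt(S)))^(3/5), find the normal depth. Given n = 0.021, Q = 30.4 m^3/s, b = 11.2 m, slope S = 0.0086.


We use the wide-channel approximation y_n = (n*Q/(b*sqrt(S)))^(3/5).
sqrt(S) = sqrt(0.0086) = 0.092736.
Numerator: n*Q = 0.021 * 30.4 = 0.6384.
Denominator: b*sqrt(S) = 11.2 * 0.092736 = 1.038643.
arg = 0.6146.
y_n = 0.6146^(3/5) = 0.7468 m.

0.7468


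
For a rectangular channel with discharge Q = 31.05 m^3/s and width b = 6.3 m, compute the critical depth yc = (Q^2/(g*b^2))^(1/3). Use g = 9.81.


Using yc = (Q^2 / (g * b^2))^(1/3):
Q^2 = 31.05^2 = 964.1.
g * b^2 = 9.81 * 6.3^2 = 9.81 * 39.69 = 389.36.
Q^2 / (g*b^2) = 964.1 / 389.36 = 2.4761.
yc = 2.4761^(1/3) = 1.3529 m.

1.3529


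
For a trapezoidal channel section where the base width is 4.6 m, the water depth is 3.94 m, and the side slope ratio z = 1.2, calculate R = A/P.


For a trapezoidal section with side slope z:
A = (b + z*y)*y = (4.6 + 1.2*3.94)*3.94 = 36.752 m^2.
P = b + 2*y*sqrt(1 + z^2) = 4.6 + 2*3.94*sqrt(1 + 1.2^2) = 16.909 m.
R = A/P = 36.752 / 16.909 = 2.1735 m.

2.1735


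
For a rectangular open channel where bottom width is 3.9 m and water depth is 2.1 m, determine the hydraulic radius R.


For a rectangular section:
Flow area A = b * y = 3.9 * 2.1 = 8.19 m^2.
Wetted perimeter P = b + 2y = 3.9 + 2*2.1 = 8.1 m.
Hydraulic radius R = A/P = 8.19 / 8.1 = 1.0111 m.

1.0111


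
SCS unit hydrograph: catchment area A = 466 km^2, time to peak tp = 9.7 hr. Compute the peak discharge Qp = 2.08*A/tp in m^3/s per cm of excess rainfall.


SCS formula: Qp = 2.08 * A / tp.
Qp = 2.08 * 466 / 9.7
   = 969.28 / 9.7
   = 99.93 m^3/s per cm.

99.93


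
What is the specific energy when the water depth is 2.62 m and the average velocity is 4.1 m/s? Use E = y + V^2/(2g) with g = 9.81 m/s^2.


Specific energy E = y + V^2/(2g).
Velocity head = V^2/(2g) = 4.1^2 / (2*9.81) = 16.81 / 19.62 = 0.8568 m.
E = 2.62 + 0.8568 = 3.4768 m.

3.4768


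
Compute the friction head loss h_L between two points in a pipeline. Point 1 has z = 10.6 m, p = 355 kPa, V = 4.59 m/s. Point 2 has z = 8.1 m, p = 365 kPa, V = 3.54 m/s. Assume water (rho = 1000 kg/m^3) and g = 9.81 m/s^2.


Total head at each section: H = z + p/(rho*g) + V^2/(2g).
H1 = 10.6 + 355*1000/(1000*9.81) + 4.59^2/(2*9.81)
   = 10.6 + 36.188 + 1.0738
   = 47.861 m.
H2 = 8.1 + 365*1000/(1000*9.81) + 3.54^2/(2*9.81)
   = 8.1 + 37.207 + 0.6387
   = 45.946 m.
h_L = H1 - H2 = 47.861 - 45.946 = 1.916 m.

1.916


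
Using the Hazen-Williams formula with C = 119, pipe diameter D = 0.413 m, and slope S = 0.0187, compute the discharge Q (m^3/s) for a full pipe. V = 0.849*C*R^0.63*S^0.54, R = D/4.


For a full circular pipe, R = D/4 = 0.413/4 = 0.1032 m.
V = 0.849 * 119 * 0.1032^0.63 * 0.0187^0.54
  = 0.849 * 119 * 0.239194 * 0.116626
  = 2.8184 m/s.
Pipe area A = pi*D^2/4 = pi*0.413^2/4 = 0.134 m^2.
Q = A * V = 0.134 * 2.8184 = 0.3776 m^3/s.

0.3776


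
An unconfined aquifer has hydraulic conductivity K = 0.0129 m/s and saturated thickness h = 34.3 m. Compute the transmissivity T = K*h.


Transmissivity is defined as T = K * h.
T = 0.0129 * 34.3
  = 0.4425 m^2/s.

0.4425
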